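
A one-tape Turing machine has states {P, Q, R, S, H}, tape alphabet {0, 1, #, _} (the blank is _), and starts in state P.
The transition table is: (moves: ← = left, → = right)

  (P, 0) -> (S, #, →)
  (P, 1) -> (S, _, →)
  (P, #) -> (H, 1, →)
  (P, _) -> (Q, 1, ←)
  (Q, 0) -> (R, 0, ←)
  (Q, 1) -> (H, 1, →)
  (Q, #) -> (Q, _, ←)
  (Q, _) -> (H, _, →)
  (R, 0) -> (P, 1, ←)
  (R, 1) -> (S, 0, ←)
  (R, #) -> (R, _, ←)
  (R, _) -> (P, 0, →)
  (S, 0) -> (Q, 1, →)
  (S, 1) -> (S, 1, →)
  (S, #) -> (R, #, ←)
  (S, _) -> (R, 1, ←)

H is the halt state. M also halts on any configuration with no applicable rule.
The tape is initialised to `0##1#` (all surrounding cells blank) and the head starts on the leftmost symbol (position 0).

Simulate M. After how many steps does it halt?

15

P | ____[0]##1#   read 0 → write #, move →, go to S
S | ____#[#]#1#   read # → write #, move ←, go to R
R | ____[#]##1#   read # → write _, move ←, go to R
R | ___[_]_##1#   read _ → write 0, move →, go to P
P | ___0[_]##1#   read _ → write 1, move ←, go to Q
Q | ___[0]1##1#   read 0 → write 0, move ←, go to R
R | __[_]01##1#   read _ → write 0, move →, go to P
P | __0[0]1##1#   read 0 → write #, move →, go to S
S | __0#[1]##1#   read 1 → write 1, move →, go to S
S | __0#1[#]#1#   read # → write #, move ←, go to R
R | __0#[1]##1#   read 1 → write 0, move ←, go to S
S | __0[#]0##1#   read # → write #, move ←, go to R
R | __[0]#0##1#   read 0 → write 1, move ←, go to P
P | _[_]1#0##1#   read _ → write 1, move ←, go to Q
Q | [_]11#0##1#   read _ → write _, move →, go to H
H | _[1]1#0##1#
M halts after 15 transitions.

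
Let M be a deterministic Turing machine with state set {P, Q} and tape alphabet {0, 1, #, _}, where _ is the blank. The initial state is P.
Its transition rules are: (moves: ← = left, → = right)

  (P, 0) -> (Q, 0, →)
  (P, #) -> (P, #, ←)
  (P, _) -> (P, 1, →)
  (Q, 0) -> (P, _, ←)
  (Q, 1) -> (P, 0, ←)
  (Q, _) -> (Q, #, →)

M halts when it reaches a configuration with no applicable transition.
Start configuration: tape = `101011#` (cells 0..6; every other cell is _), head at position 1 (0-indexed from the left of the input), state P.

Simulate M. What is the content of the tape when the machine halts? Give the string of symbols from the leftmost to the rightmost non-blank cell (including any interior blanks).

10#_11#

P | 1[0]1011#   read 0 → write 0, move →, go to Q
Q | 10[1]011#   read 1 → write 0, move ←, go to P
P | 1[0]0011#   read 0 → write 0, move →, go to Q
Q | 10[0]011#   read 0 → write _, move ←, go to P
P | 1[0]_011#   read 0 → write 0, move →, go to Q
Q | 10[_]011#   read _ → write #, move →, go to Q
Q | 10#[0]11#   read 0 → write _, move ←, go to P
P | 10[#]_11#   read # → write #, move ←, go to P
P | 1[0]#_11#   read 0 → write 0, move →, go to Q
Q | 10[#]_11#
The non-blank tape span at halt is 10#_11#.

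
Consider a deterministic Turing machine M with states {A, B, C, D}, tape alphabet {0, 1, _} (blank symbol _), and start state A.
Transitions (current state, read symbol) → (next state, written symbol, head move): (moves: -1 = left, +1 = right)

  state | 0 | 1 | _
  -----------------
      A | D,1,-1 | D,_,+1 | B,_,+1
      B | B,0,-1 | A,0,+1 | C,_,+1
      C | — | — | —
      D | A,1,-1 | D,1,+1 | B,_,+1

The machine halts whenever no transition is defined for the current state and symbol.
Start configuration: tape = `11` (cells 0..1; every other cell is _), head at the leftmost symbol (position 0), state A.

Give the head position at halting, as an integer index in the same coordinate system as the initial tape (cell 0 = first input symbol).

A | [1]1___   read 1 → write _, move +1, go to D
D | _[1]___   read 1 → write 1, move +1, go to D
D | _1[_]__   read _ → write _, move +1, go to B
B | _1_[_]_   read _ → write _, move +1, go to C
C | _1__[_]
At halt the head is at cell 4.

4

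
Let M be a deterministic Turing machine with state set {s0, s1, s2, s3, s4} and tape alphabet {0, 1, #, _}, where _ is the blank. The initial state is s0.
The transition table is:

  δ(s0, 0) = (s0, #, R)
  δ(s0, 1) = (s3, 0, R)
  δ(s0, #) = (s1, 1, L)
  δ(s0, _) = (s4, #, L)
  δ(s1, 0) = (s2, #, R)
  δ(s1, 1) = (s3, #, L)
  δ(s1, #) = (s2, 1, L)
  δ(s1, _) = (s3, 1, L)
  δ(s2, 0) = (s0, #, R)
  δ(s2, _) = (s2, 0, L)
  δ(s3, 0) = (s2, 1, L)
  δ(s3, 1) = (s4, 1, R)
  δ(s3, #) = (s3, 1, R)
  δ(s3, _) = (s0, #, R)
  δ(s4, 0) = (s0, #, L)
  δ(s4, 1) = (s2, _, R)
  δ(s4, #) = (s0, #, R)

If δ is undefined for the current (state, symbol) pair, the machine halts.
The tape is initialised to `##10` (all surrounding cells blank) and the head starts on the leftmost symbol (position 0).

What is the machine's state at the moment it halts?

s4

s0 | __[#]#10___   read # → write 1, move L, go to s1
s1 | _[_]1#10___   read _ → write 1, move L, go to s3
s3 | [_]11#10___   read _ → write #, move R, go to s0
s0 | #[1]1#10___   read 1 → write 0, move R, go to s3
s3 | #0[1]#10___   read 1 → write 1, move R, go to s4
s4 | #01[#]10___   read # → write #, move R, go to s0
s0 | #01#[1]0___   read 1 → write 0, move R, go to s3
s3 | #01#0[0]___   read 0 → write 1, move L, go to s2
s2 | #01#[0]1___   read 0 → write #, move R, go to s0
s0 | #01##[1]___   read 1 → write 0, move R, go to s3
s3 | #01##0[_]__   read _ → write #, move R, go to s0
s0 | #01##0#[_]_   read _ → write #, move L, go to s4
s4 | #01##0[#]#_   read # → write #, move R, go to s0
s0 | #01##0#[#]_   read # → write 1, move L, go to s1
s1 | #01##0[#]1_   read # → write 1, move L, go to s2
s2 | #01##[0]11_   read 0 → write #, move R, go to s0
s0 | #01###[1]1_   read 1 → write 0, move R, go to s3
s3 | #01###0[1]_   read 1 → write 1, move R, go to s4
s4 | #01###01[_]
No transition is defined for (s4, _); M halts in state s4.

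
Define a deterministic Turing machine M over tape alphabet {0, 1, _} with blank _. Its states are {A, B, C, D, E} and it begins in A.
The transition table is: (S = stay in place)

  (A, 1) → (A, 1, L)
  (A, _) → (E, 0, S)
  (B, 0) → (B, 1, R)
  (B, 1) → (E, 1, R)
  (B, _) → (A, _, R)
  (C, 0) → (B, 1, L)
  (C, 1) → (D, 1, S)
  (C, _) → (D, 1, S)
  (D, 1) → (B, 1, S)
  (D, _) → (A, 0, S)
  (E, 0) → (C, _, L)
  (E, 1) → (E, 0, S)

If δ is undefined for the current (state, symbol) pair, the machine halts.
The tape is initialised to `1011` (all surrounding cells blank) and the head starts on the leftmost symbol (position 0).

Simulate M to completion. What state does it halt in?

A | __[1]011   read 1 → write 1, move L, go to A
A | _[_]1011   read _ → write 0, move S, go to E
E | _[0]1011   read 0 → write _, move L, go to C
C | [_]_1011   read _ → write 1, move S, go to D
D | [1]_1011   read 1 → write 1, move S, go to B
B | [1]_1011   read 1 → write 1, move R, go to E
E | 1[_]1011
No transition is defined for (E, _); M halts in state E.

E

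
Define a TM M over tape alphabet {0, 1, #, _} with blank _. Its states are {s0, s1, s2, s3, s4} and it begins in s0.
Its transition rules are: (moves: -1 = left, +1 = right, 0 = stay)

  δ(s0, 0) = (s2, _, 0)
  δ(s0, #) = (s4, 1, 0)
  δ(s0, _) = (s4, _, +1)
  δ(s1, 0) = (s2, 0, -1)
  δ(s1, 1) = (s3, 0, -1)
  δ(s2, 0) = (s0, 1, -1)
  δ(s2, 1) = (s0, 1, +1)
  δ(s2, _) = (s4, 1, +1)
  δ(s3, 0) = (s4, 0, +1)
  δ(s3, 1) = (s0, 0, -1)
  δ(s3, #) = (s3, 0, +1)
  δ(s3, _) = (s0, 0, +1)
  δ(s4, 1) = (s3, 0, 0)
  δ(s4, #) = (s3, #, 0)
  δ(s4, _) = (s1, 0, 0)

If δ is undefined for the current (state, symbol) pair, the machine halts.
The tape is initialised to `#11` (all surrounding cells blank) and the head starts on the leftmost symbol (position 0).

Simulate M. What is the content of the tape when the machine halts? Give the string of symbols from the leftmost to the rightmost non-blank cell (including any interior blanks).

state=s0 head=0 tape=[#]11_   (s0,#)→(s4,1,0)
state=s4 head=0 tape=[1]11_   (s4,1)→(s3,0,0)
state=s3 head=0 tape=[0]11_   (s3,0)→(s4,0,+1)
state=s4 head=1 tape=0[1]1_   (s4,1)→(s3,0,0)
state=s3 head=1 tape=0[0]1_   (s3,0)→(s4,0,+1)
state=s4 head=2 tape=00[1]_   (s4,1)→(s3,0,0)
state=s3 head=2 tape=00[0]_   (s3,0)→(s4,0,+1)
state=s4 head=3 tape=000[_]   (s4,_)→(s1,0,0)
state=s1 head=3 tape=000[0]   (s1,0)→(s2,0,-1)
state=s2 head=2 tape=00[0]0   (s2,0)→(s0,1,-1)
state=s0 head=1 tape=0[0]10   (s0,0)→(s2,_,0)
state=s2 head=1 tape=0[_]10   (s2,_)→(s4,1,+1)
state=s4 head=2 tape=01[1]0   (s4,1)→(s3,0,0)
state=s3 head=2 tape=01[0]0   (s3,0)→(s4,0,+1)
state=s4 head=3 tape=010[0]
The non-blank tape span at halt is 0100.

0100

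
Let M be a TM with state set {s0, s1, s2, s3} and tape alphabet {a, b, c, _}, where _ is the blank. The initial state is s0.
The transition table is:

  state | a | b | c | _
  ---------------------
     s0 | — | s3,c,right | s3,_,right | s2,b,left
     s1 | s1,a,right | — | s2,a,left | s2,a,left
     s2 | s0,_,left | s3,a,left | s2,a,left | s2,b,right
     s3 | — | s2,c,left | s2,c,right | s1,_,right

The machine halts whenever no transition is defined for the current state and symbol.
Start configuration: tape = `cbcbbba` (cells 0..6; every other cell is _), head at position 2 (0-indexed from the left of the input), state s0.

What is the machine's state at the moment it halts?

s1

state=s0 head=2 tape=_cb[c]bbba   (s0,c)→(s3,_,right)
state=s3 head=3 tape=_cb_[b]bba   (s3,b)→(s2,c,left)
state=s2 head=2 tape=_cb[_]cbba   (s2,_)→(s2,b,right)
state=s2 head=3 tape=_cbb[c]bba   (s2,c)→(s2,a,left)
state=s2 head=2 tape=_cb[b]abba   (s2,b)→(s3,a,left)
state=s3 head=1 tape=_c[b]aabba   (s3,b)→(s2,c,left)
state=s2 head=0 tape=_[c]caabba   (s2,c)→(s2,a,left)
state=s2 head=-1 tape=[_]acaabba   (s2,_)→(s2,b,right)
state=s2 head=0 tape=b[a]caabba   (s2,a)→(s0,_,left)
state=s0 head=-1 tape=[b]_caabba   (s0,b)→(s3,c,right)
state=s3 head=0 tape=c[_]caabba   (s3,_)→(s1,_,right)
state=s1 head=1 tape=c_[c]aabba   (s1,c)→(s2,a,left)
state=s2 head=0 tape=c[_]aaabba   (s2,_)→(s2,b,right)
state=s2 head=1 tape=cb[a]aabba   (s2,a)→(s0,_,left)
state=s0 head=0 tape=c[b]_aabba   (s0,b)→(s3,c,right)
state=s3 head=1 tape=cc[_]aabba   (s3,_)→(s1,_,right)
state=s1 head=2 tape=cc_[a]abba   (s1,a)→(s1,a,right)
state=s1 head=3 tape=cc_a[a]bba   (s1,a)→(s1,a,right)
state=s1 head=4 tape=cc_aa[b]ba
No transition is defined for (s1, b); M halts in state s1.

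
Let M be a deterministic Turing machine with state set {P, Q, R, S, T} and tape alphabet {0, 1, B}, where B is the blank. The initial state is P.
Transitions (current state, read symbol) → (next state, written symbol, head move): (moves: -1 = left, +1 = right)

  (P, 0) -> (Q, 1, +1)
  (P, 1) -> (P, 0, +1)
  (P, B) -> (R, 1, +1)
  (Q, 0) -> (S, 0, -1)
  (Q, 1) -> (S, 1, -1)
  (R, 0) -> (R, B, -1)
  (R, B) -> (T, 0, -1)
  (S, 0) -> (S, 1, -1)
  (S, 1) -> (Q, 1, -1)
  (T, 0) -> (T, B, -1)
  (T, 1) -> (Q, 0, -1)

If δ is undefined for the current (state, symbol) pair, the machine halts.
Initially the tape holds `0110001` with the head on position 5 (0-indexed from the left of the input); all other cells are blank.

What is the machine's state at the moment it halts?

state=P head=5 tape=B01100[0]1   (P,0)→(Q,1,+1)
state=Q head=6 tape=B011001[1]   (Q,1)→(S,1,-1)
state=S head=5 tape=B01100[1]1   (S,1)→(Q,1,-1)
state=Q head=4 tape=B0110[0]11   (Q,0)→(S,0,-1)
state=S head=3 tape=B011[0]011   (S,0)→(S,1,-1)
state=S head=2 tape=B01[1]1011   (S,1)→(Q,1,-1)
state=Q head=1 tape=B0[1]11011   (Q,1)→(S,1,-1)
state=S head=0 tape=B[0]111011   (S,0)→(S,1,-1)
state=S head=-1 tape=[B]1111011
No transition is defined for (S, B); M halts in state S.

S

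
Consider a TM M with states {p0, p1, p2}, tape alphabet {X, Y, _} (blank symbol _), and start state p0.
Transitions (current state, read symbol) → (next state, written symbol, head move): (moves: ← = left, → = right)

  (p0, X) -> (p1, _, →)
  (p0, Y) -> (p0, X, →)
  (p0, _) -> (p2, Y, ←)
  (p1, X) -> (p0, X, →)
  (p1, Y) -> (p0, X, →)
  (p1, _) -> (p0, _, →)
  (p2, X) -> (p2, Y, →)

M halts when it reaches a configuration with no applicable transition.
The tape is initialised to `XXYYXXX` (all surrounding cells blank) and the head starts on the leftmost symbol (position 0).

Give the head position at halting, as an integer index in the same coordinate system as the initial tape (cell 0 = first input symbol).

7

p0 | [X]XYYXXX__   read X → write _, move →, go to p1
p1 | _[X]YYXXX__   read X → write X, move →, go to p0
p0 | _X[Y]YXXX__   read Y → write X, move →, go to p0
p0 | _XX[Y]XXX__   read Y → write X, move →, go to p0
p0 | _XXX[X]XX__   read X → write _, move →, go to p1
p1 | _XXX_[X]X__   read X → write X, move →, go to p0
p0 | _XXX_X[X]__   read X → write _, move →, go to p1
p1 | _XXX_X_[_]_   read _ → write _, move →, go to p0
p0 | _XXX_X__[_]   read _ → write Y, move ←, go to p2
p2 | _XXX_X_[_]Y
At halt the head is at cell 7.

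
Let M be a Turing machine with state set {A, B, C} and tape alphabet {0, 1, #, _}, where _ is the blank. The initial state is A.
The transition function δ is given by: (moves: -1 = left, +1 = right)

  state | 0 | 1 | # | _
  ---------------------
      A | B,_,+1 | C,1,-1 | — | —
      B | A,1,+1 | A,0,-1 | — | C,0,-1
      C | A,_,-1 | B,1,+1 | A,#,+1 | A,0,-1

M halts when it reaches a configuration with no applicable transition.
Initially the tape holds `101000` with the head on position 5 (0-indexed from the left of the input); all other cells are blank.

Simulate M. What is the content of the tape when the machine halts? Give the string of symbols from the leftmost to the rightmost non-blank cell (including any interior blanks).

01_101000

A | __10100[0]__   read 0 → write _, move +1, go to B
B | __10100_[_]_   read _ → write 0, move -1, go to C
C | __10100[_]0_   read _ → write 0, move -1, go to A
A | __1010[0]00_   read 0 → write _, move +1, go to B
B | __1010_[0]0_   read 0 → write 1, move +1, go to A
A | __1010_1[0]_   read 0 → write _, move +1, go to B
B | __1010_1_[_]   read _ → write 0, move -1, go to C
C | __1010_1[_]0   read _ → write 0, move -1, go to A
A | __1010_[1]00   read 1 → write 1, move -1, go to C
C | __1010[_]100   read _ → write 0, move -1, go to A
A | __101[0]0100   read 0 → write _, move +1, go to B
B | __101_[0]100   read 0 → write 1, move +1, go to A
A | __101_1[1]00   read 1 → write 1, move -1, go to C
C | __101_[1]100   read 1 → write 1, move +1, go to B
B | __101_1[1]00   read 1 → write 0, move -1, go to A
A | __101_[1]000   read 1 → write 1, move -1, go to C
C | __101[_]1000   read _ → write 0, move -1, go to A
A | __10[1]01000   read 1 → write 1, move -1, go to C
C | __1[0]101000   read 0 → write _, move -1, go to A
A | __[1]_101000   read 1 → write 1, move -1, go to C
C | _[_]1_101000   read _ → write 0, move -1, go to A
A | [_]01_101000
The non-blank tape span at halt is 01_101000.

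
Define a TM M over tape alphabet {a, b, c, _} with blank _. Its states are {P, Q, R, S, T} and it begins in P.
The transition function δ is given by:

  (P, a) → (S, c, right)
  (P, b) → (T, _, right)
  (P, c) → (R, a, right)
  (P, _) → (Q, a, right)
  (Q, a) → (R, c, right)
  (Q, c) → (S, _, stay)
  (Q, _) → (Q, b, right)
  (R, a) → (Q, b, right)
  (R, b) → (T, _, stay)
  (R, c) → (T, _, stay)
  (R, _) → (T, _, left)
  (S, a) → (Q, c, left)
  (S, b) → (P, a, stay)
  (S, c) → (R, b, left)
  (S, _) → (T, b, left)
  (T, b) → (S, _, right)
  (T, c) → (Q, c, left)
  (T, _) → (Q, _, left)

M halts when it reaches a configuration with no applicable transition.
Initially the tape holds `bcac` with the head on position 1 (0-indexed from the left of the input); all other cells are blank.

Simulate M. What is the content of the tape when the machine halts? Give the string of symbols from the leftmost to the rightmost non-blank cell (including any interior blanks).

bc_bcb

P | b[c]ac__   read c → write a, move right, go to R
R | ba[a]c__   read a → write b, move right, go to Q
Q | bab[c]__   read c → write _, move stay, go to S
S | bab[_]__   read _ → write b, move left, go to T
T | ba[b]b__   read b → write _, move right, go to S
S | ba_[b]__   read b → write a, move stay, go to P
P | ba_[a]__   read a → write c, move right, go to S
S | ba_c[_]_   read _ → write b, move left, go to T
T | ba_[c]b_   read c → write c, move left, go to Q
Q | ba[_]cb_   read _ → write b, move right, go to Q
Q | bab[c]b_   read c → write _, move stay, go to S
S | bab[_]b_   read _ → write b, move left, go to T
T | ba[b]bb_   read b → write _, move right, go to S
S | ba_[b]b_   read b → write a, move stay, go to P
P | ba_[a]b_   read a → write c, move right, go to S
S | ba_c[b]_   read b → write a, move stay, go to P
P | ba_c[a]_   read a → write c, move right, go to S
S | ba_cc[_]   read _ → write b, move left, go to T
T | ba_c[c]b   read c → write c, move left, go to Q
Q | ba_[c]cb   read c → write _, move stay, go to S
S | ba_[_]cb   read _ → write b, move left, go to T
T | ba[_]bcb   read _ → write _, move left, go to Q
Q | b[a]_bcb   read a → write c, move right, go to R
R | bc[_]bcb   read _ → write _, move left, go to T
T | b[c]_bcb   read c → write c, move left, go to Q
Q | [b]c_bcb
The non-blank tape span at halt is bc_bcb.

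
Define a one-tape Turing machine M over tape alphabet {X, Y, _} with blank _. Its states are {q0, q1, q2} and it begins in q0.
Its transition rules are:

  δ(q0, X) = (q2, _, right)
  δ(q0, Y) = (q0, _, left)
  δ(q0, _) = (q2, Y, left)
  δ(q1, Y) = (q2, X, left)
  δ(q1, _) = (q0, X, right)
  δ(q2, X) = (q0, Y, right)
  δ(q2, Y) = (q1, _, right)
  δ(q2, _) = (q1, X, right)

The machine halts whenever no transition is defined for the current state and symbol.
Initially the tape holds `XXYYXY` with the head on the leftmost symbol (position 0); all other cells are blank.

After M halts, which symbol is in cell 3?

X

q0 | _[X]XYYXY   read X → write _, move right, go to q2
q2 | __[X]YYXY   read X → write Y, move right, go to q0
q0 | __Y[Y]YXY   read Y → write _, move left, go to q0
q0 | __[Y]_YXY   read Y → write _, move left, go to q0
q0 | _[_]__YXY   read _ → write Y, move left, go to q2
q2 | [_]Y__YXY   read _ → write X, move right, go to q1
q1 | X[Y]__YXY   read Y → write X, move left, go to q2
q2 | [X]X__YXY   read X → write Y, move right, go to q0
q0 | Y[X]__YXY   read X → write _, move right, go to q2
q2 | Y_[_]_YXY   read _ → write X, move right, go to q1
q1 | Y_X[_]YXY   read _ → write X, move right, go to q0
q0 | Y_XX[Y]XY   read Y → write _, move left, go to q0
q0 | Y_X[X]_XY   read X → write _, move right, go to q2
q2 | Y_X_[_]XY   read _ → write X, move right, go to q1
q1 | Y_X_X[X]Y
Cell 3 holds X when M halts.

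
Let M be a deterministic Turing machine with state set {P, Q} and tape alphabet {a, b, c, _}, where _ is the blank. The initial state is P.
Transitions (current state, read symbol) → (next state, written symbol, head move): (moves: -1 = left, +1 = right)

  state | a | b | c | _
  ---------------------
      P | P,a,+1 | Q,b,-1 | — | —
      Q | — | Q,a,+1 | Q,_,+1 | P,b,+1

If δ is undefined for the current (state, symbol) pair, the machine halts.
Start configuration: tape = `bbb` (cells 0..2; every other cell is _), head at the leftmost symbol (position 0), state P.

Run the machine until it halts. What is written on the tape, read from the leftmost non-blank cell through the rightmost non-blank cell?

aaaab

P | _[b]bb__   read b → write b, move -1, go to Q
Q | [_]bbb__   read _ → write b, move +1, go to P
P | b[b]bb__   read b → write b, move -1, go to Q
Q | [b]bbb__   read b → write a, move +1, go to Q
Q | a[b]bb__   read b → write a, move +1, go to Q
Q | aa[b]b__   read b → write a, move +1, go to Q
Q | aaa[b]__   read b → write a, move +1, go to Q
Q | aaaa[_]_   read _ → write b, move +1, go to P
P | aaaab[_]
The non-blank tape span at halt is aaaab.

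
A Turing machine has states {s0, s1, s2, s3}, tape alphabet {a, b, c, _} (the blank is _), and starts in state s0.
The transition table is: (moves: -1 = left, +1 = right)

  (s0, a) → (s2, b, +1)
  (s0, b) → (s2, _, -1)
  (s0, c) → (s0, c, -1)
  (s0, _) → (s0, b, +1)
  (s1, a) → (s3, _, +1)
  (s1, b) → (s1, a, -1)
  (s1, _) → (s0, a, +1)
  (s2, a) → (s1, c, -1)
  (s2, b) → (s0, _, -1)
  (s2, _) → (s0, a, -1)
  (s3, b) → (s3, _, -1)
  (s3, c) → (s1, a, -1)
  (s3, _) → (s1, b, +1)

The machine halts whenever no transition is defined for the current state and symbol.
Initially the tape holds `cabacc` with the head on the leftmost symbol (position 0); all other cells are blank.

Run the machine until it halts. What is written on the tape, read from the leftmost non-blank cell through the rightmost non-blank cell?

state=s0 head=0 tape=____[c]abacc   (s0,c)→(s0,c,-1)
state=s0 head=-1 tape=___[_]cabacc   (s0,_)→(s0,b,+1)
state=s0 head=0 tape=___b[c]abacc   (s0,c)→(s0,c,-1)
state=s0 head=-1 tape=___[b]cabacc   (s0,b)→(s2,_,-1)
state=s2 head=-2 tape=__[_]_cabacc   (s2,_)→(s0,a,-1)
state=s0 head=-3 tape=_[_]a_cabacc   (s0,_)→(s0,b,+1)
state=s0 head=-2 tape=_b[a]_cabacc   (s0,a)→(s2,b,+1)
state=s2 head=-1 tape=_bb[_]cabacc   (s2,_)→(s0,a,-1)
state=s0 head=-2 tape=_b[b]acabacc   (s0,b)→(s2,_,-1)
state=s2 head=-3 tape=_[b]_acabacc   (s2,b)→(s0,_,-1)
state=s0 head=-4 tape=[_]__acabacc   (s0,_)→(s0,b,+1)
state=s0 head=-3 tape=b[_]_acabacc   (s0,_)→(s0,b,+1)
state=s0 head=-2 tape=bb[_]acabacc   (s0,_)→(s0,b,+1)
state=s0 head=-1 tape=bbb[a]cabacc   (s0,a)→(s2,b,+1)
state=s2 head=0 tape=bbbb[c]abacc
The non-blank tape span at halt is bbbbcabacc.

bbbbcabacc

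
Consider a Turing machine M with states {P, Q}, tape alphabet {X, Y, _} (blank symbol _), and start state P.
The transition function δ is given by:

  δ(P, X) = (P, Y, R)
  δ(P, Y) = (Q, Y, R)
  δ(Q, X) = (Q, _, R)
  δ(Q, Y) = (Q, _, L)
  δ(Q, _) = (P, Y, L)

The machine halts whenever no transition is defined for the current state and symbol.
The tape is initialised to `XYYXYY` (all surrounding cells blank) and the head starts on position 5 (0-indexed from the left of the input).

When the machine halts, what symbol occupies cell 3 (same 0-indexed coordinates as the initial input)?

P | XYYXY[Y]_   read Y → write Y, move R, go to Q
Q | XYYXYY[_]   read _ → write Y, move L, go to P
P | XYYXY[Y]Y   read Y → write Y, move R, go to Q
Q | XYYXYY[Y]   read Y → write _, move L, go to Q
Q | XYYXY[Y]_   read Y → write _, move L, go to Q
Q | XYYX[Y]__   read Y → write _, move L, go to Q
Q | XYY[X]___   read X → write _, move R, go to Q
Q | XYY_[_]__   read _ → write Y, move L, go to P
P | XYY[_]Y__
Cell 3 holds _ when M halts.

_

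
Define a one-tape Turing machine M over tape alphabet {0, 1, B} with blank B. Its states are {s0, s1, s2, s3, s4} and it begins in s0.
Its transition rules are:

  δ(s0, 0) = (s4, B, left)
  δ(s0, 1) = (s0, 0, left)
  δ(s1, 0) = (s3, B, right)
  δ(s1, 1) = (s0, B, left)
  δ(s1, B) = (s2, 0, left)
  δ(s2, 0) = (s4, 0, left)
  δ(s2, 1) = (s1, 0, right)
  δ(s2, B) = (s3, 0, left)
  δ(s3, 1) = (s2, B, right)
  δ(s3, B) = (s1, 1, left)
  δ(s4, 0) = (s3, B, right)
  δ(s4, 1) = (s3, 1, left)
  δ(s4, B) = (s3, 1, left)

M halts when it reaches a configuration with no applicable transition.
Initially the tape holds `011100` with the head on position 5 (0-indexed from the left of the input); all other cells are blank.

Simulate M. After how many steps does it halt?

15

s0 | 01110[0]B   read 0 → write B, move left, go to s4
s4 | 0111[0]BB   read 0 → write B, move right, go to s3
s3 | 0111B[B]B   read B → write 1, move left, go to s1
s1 | 0111[B]1B   read B → write 0, move left, go to s2
s2 | 011[1]01B   read 1 → write 0, move right, go to s1
s1 | 0110[0]1B   read 0 → write B, move right, go to s3
s3 | 0110B[1]B   read 1 → write B, move right, go to s2
s2 | 0110BB[B]   read B → write 0, move left, go to s3
s3 | 0110B[B]0   read B → write 1, move left, go to s1
s1 | 0110[B]10   read B → write 0, move left, go to s2
s2 | 011[0]010   read 0 → write 0, move left, go to s4
s4 | 01[1]0010   read 1 → write 1, move left, go to s3
s3 | 0[1]10010   read 1 → write B, move right, go to s2
s2 | 0B[1]0010   read 1 → write 0, move right, go to s1
s1 | 0B0[0]010   read 0 → write B, move right, go to s3
s3 | 0B0B[0]10
M halts after 15 transitions.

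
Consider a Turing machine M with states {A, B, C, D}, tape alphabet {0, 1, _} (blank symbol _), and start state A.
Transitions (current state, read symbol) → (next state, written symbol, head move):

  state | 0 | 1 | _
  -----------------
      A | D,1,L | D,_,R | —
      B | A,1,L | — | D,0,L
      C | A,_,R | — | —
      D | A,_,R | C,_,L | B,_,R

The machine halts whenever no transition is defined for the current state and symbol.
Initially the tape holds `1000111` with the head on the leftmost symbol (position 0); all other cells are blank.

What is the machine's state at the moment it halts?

state=A head=0 tape=[1]000111   (A,1)→(D,_,R)
state=D head=1 tape=_[0]00111   (D,0)→(A,_,R)
state=A head=2 tape=__[0]0111   (A,0)→(D,1,L)
state=D head=1 tape=_[_]10111   (D,_)→(B,_,R)
state=B head=2 tape=__[1]0111
No transition is defined for (B, 1); M halts in state B.

B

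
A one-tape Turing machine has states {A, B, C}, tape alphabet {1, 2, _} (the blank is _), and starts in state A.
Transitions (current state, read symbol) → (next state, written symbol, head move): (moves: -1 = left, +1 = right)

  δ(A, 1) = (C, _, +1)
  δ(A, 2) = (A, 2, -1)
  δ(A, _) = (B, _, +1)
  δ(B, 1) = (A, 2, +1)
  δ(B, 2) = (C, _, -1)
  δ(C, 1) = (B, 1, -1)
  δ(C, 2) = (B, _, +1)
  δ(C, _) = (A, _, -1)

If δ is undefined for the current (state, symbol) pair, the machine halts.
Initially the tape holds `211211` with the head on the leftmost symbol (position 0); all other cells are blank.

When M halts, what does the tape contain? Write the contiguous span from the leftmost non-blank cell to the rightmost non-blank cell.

state=A head=0 tape=__[2]11211   (A,2)→(A,2,-1)
state=A head=-1 tape=_[_]211211   (A,_)→(B,_,+1)
state=B head=0 tape=__[2]11211   (B,2)→(C,_,-1)
state=C head=-1 tape=_[_]_11211   (C,_)→(A,_,-1)
state=A head=-2 tape=[_]__11211   (A,_)→(B,_,+1)
state=B head=-1 tape=_[_]_11211
The non-blank tape span at halt is 11211.

11211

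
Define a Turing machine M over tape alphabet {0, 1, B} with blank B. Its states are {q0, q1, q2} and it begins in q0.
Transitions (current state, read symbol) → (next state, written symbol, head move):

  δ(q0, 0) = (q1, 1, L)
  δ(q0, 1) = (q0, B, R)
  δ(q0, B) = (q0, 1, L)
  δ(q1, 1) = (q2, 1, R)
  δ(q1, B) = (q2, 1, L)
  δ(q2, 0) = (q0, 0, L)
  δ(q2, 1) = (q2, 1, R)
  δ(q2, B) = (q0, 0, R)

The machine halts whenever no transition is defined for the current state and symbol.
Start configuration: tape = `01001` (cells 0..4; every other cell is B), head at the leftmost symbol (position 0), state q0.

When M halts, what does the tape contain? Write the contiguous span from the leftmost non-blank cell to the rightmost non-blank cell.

q0 | BB[0]1001B   read 0 → write 1, move L, go to q1
q1 | B[B]11001B   read B → write 1, move L, go to q2
q2 | [B]111001B   read B → write 0, move R, go to q0
q0 | 0[1]11001B   read 1 → write B, move R, go to q0
q0 | 0B[1]1001B   read 1 → write B, move R, go to q0
q0 | 0BB[1]001B   read 1 → write B, move R, go to q0
q0 | 0BBB[0]01B   read 0 → write 1, move L, go to q1
q1 | 0BB[B]101B   read B → write 1, move L, go to q2
q2 | 0B[B]1101B   read B → write 0, move R, go to q0
q0 | 0B0[1]101B   read 1 → write B, move R, go to q0
q0 | 0B0B[1]01B   read 1 → write B, move R, go to q0
q0 | 0B0BB[0]1B   read 0 → write 1, move L, go to q1
q1 | 0B0B[B]11B   read B → write 1, move L, go to q2
q2 | 0B0[B]111B   read B → write 0, move R, go to q0
q0 | 0B00[1]11B   read 1 → write B, move R, go to q0
q0 | 0B00B[1]1B   read 1 → write B, move R, go to q0
q0 | 0B00BB[1]B   read 1 → write B, move R, go to q0
q0 | 0B00BBB[B]   read B → write 1, move L, go to q0
q0 | 0B00BB[B]1   read B → write 1, move L, go to q0
q0 | 0B00B[B]11   read B → write 1, move L, go to q0
q0 | 0B00[B]111   read B → write 1, move L, go to q0
q0 | 0B0[0]1111   read 0 → write 1, move L, go to q1
q1 | 0B[0]11111
The non-blank tape span at halt is 0B011111.

0B011111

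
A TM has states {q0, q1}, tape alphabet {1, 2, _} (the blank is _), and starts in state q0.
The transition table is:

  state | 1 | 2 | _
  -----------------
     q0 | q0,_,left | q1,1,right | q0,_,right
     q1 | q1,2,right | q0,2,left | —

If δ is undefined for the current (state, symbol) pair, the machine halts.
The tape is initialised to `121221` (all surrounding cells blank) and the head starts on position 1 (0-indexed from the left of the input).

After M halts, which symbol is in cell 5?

2

q0 | _1[2]1221_   read 2 → write 1, move right, go to q1
q1 | _11[1]221_   read 1 → write 2, move right, go to q1
q1 | _112[2]21_   read 2 → write 2, move left, go to q0
q0 | _11[2]221_   read 2 → write 1, move right, go to q1
q1 | _111[2]21_   read 2 → write 2, move left, go to q0
q0 | _11[1]221_   read 1 → write _, move left, go to q0
q0 | _1[1]_221_   read 1 → write _, move left, go to q0
q0 | _[1]__221_   read 1 → write _, move left, go to q0
q0 | [_]___221_   read _ → write _, move right, go to q0
q0 | _[_]__221_   read _ → write _, move right, go to q0
q0 | __[_]_221_   read _ → write _, move right, go to q0
q0 | ___[_]221_   read _ → write _, move right, go to q0
q0 | ____[2]21_   read 2 → write 1, move right, go to q1
q1 | ____1[2]1_   read 2 → write 2, move left, go to q0
q0 | ____[1]21_   read 1 → write _, move left, go to q0
q0 | ___[_]_21_   read _ → write _, move right, go to q0
q0 | ____[_]21_   read _ → write _, move right, go to q0
q0 | _____[2]1_   read 2 → write 1, move right, go to q1
q1 | _____1[1]_   read 1 → write 2, move right, go to q1
q1 | _____12[_]
Cell 5 holds 2 when M halts.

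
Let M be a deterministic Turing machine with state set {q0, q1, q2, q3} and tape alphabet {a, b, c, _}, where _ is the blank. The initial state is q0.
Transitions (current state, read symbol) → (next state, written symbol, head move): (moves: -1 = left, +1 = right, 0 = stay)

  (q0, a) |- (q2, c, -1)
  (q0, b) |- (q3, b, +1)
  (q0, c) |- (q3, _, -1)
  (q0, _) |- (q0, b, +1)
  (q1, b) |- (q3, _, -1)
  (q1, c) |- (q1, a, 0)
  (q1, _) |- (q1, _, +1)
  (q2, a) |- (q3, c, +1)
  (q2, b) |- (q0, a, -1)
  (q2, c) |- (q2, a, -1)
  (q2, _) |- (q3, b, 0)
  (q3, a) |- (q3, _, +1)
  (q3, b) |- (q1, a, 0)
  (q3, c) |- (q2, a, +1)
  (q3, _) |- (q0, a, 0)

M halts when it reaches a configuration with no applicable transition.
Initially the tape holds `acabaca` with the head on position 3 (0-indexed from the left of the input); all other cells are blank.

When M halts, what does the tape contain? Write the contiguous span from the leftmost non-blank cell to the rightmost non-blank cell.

q0 | aca[b]aca__   read b → write b, move +1, go to q3
q3 | acab[a]ca__   read a → write _, move +1, go to q3
q3 | acab_[c]a__   read c → write a, move +1, go to q2
q2 | acab_a[a]__   read a → write c, move +1, go to q3
q3 | acab_ac[_]_   read _ → write a, move 0, go to q0
q0 | acab_ac[a]_   read a → write c, move -1, go to q2
q2 | acab_a[c]c_   read c → write a, move -1, go to q2
q2 | acab_[a]ac_   read a → write c, move +1, go to q3
q3 | acab_c[a]c_   read a → write _, move +1, go to q3
q3 | acab_c_[c]_   read c → write a, move +1, go to q2
q2 | acab_c_a[_]   read _ → write b, move 0, go to q3
q3 | acab_c_a[b]   read b → write a, move 0, go to q1
q1 | acab_c_a[a]
The non-blank tape span at halt is acab_c_aa.

acab_c_aa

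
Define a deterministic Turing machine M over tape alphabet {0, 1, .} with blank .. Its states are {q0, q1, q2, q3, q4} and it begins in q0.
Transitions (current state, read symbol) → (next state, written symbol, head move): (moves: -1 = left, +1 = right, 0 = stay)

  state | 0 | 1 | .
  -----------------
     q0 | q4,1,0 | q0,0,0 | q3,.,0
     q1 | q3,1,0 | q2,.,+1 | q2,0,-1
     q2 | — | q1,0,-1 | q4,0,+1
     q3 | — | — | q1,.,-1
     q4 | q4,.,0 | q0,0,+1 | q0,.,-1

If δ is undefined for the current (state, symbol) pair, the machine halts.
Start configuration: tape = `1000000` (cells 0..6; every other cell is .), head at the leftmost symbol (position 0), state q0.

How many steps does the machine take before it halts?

18

state=q0 head=0 tape=[1]000000.   (q0,1)→(q0,0,0)
state=q0 head=0 tape=[0]000000.   (q0,0)→(q4,1,0)
state=q4 head=0 tape=[1]000000.   (q4,1)→(q0,0,+1)
state=q0 head=1 tape=0[0]00000.   (q0,0)→(q4,1,0)
state=q4 head=1 tape=0[1]00000.   (q4,1)→(q0,0,+1)
state=q0 head=2 tape=00[0]0000.   (q0,0)→(q4,1,0)
state=q4 head=2 tape=00[1]0000.   (q4,1)→(q0,0,+1)
state=q0 head=3 tape=000[0]000.   (q0,0)→(q4,1,0)
state=q4 head=3 tape=000[1]000.   (q4,1)→(q0,0,+1)
state=q0 head=4 tape=0000[0]00.   (q0,0)→(q4,1,0)
state=q4 head=4 tape=0000[1]00.   (q4,1)→(q0,0,+1)
state=q0 head=5 tape=00000[0]0.   (q0,0)→(q4,1,0)
state=q4 head=5 tape=00000[1]0.   (q4,1)→(q0,0,+1)
state=q0 head=6 tape=000000[0].   (q0,0)→(q4,1,0)
state=q4 head=6 tape=000000[1].   (q4,1)→(q0,0,+1)
state=q0 head=7 tape=0000000[.]   (q0,.)→(q3,.,0)
state=q3 head=7 tape=0000000[.]   (q3,.)→(q1,.,-1)
state=q1 head=6 tape=000000[0].   (q1,0)→(q3,1,0)
state=q3 head=6 tape=000000[1].
M halts after 18 transitions.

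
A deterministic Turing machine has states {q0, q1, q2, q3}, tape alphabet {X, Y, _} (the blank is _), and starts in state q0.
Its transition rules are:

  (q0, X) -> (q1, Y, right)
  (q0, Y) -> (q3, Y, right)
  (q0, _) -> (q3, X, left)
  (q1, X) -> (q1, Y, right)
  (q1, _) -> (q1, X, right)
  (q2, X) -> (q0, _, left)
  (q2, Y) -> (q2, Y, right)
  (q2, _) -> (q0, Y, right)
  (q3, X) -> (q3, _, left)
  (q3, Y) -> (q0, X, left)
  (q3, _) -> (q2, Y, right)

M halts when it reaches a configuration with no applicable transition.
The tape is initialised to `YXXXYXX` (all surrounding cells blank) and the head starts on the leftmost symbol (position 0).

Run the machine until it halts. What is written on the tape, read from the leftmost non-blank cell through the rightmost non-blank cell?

YYYYYYYXX

q0 | __[Y]XXXYXX   read Y → write Y, move right, go to q3
q3 | __Y[X]XXYXX   read X → write _, move left, go to q3
q3 | __[Y]_XXYXX   read Y → write X, move left, go to q0
q0 | _[_]X_XXYXX   read _ → write X, move left, go to q3
q3 | [_]XX_XXYXX   read _ → write Y, move right, go to q2
q2 | Y[X]X_XXYXX   read X → write _, move left, go to q0
q0 | [Y]_X_XXYXX   read Y → write Y, move right, go to q3
q3 | Y[_]X_XXYXX   read _ → write Y, move right, go to q2
q2 | YY[X]_XXYXX   read X → write _, move left, go to q0
q0 | Y[Y]__XXYXX   read Y → write Y, move right, go to q3
q3 | YY[_]_XXYXX   read _ → write Y, move right, go to q2
q2 | YYY[_]XXYXX   read _ → write Y, move right, go to q0
q0 | YYYY[X]XYXX   read X → write Y, move right, go to q1
q1 | YYYYY[X]YXX   read X → write Y, move right, go to q1
q1 | YYYYYY[Y]XX
The non-blank tape span at halt is YYYYYYYXX.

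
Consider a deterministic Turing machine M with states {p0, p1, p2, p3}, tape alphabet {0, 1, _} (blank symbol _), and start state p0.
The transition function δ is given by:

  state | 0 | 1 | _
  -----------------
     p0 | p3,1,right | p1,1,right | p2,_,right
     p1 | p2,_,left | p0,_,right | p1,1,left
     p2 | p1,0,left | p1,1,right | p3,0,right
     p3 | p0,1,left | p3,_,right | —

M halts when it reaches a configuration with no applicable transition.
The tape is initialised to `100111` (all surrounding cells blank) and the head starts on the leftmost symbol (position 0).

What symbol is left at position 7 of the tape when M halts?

0

p0 | [1]00111___   read 1 → write 1, move right, go to p1
p1 | 1[0]0111___   read 0 → write _, move left, go to p2
p2 | [1]_0111___   read 1 → write 1, move right, go to p1
p1 | 1[_]0111___   read _ → write 1, move left, go to p1
p1 | [1]10111___   read 1 → write _, move right, go to p0
p0 | _[1]0111___   read 1 → write 1, move right, go to p1
p1 | _1[0]111___   read 0 → write _, move left, go to p2
p2 | _[1]_111___   read 1 → write 1, move right, go to p1
p1 | _1[_]111___   read _ → write 1, move left, go to p1
p1 | _[1]1111___   read 1 → write _, move right, go to p0
p0 | __[1]111___   read 1 → write 1, move right, go to p1
p1 | __1[1]11___   read 1 → write _, move right, go to p0
p0 | __1_[1]1___   read 1 → write 1, move right, go to p1
p1 | __1_1[1]___   read 1 → write _, move right, go to p0
p0 | __1_1_[_]__   read _ → write _, move right, go to p2
p2 | __1_1__[_]_   read _ → write 0, move right, go to p3
p3 | __1_1__0[_]
Cell 7 holds 0 when M halts.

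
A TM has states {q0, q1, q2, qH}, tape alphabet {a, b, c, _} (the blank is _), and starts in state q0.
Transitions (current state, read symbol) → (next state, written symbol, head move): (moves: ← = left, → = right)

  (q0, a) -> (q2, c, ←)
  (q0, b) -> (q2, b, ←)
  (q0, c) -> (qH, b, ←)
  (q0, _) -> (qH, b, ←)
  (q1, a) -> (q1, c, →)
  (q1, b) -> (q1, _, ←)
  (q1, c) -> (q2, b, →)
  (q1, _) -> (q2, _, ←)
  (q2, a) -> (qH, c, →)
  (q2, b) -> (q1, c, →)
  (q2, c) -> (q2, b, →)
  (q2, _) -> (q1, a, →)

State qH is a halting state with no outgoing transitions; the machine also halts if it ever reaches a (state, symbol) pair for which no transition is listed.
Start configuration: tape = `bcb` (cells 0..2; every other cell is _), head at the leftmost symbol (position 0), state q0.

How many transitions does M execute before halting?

14

state=q0 head=0 tape=_[b]cb__   (q0,b)→(q2,b,←)
state=q2 head=-1 tape=[_]bcb__   (q2,_)→(q1,a,→)
state=q1 head=0 tape=a[b]cb__   (q1,b)→(q1,_,←)
state=q1 head=-1 tape=[a]_cb__   (q1,a)→(q1,c,→)
state=q1 head=0 tape=c[_]cb__   (q1,_)→(q2,_,←)
state=q2 head=-1 tape=[c]_cb__   (q2,c)→(q2,b,→)
state=q2 head=0 tape=b[_]cb__   (q2,_)→(q1,a,→)
state=q1 head=1 tape=ba[c]b__   (q1,c)→(q2,b,→)
state=q2 head=2 tape=bab[b]__   (q2,b)→(q1,c,→)
state=q1 head=3 tape=babc[_]_   (q1,_)→(q2,_,←)
state=q2 head=2 tape=bab[c]__   (q2,c)→(q2,b,→)
state=q2 head=3 tape=babb[_]_   (q2,_)→(q1,a,→)
state=q1 head=4 tape=babba[_]   (q1,_)→(q2,_,←)
state=q2 head=3 tape=babb[a]_   (q2,a)→(qH,c,→)
state=qH head=4 tape=babbc[_]
M halts after 14 transitions.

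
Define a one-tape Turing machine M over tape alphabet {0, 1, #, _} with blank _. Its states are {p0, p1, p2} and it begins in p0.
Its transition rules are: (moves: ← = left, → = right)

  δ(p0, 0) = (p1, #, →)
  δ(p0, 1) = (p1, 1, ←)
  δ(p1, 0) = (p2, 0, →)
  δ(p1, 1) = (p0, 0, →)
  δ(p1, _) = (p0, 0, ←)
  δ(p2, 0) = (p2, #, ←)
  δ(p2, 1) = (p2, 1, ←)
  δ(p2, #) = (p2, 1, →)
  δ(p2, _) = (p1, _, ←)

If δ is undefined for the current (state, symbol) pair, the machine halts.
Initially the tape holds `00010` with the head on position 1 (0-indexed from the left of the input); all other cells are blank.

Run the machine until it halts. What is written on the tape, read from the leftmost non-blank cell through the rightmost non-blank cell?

0_#1110

state=p0 head=1 tape=___0[0]010   (p0,0)→(p1,#,→)
state=p1 head=2 tape=___0#[0]10   (p1,0)→(p2,0,→)
state=p2 head=3 tape=___0#0[1]0   (p2,1)→(p2,1,←)
state=p2 head=2 tape=___0#[0]10   (p2,0)→(p2,#,←)
state=p2 head=1 tape=___0[#]#10   (p2,#)→(p2,1,→)
state=p2 head=2 tape=___01[#]10   (p2,#)→(p2,1,→)
state=p2 head=3 tape=___011[1]0   (p2,1)→(p2,1,←)
state=p2 head=2 tape=___01[1]10   (p2,1)→(p2,1,←)
state=p2 head=1 tape=___0[1]110   (p2,1)→(p2,1,←)
state=p2 head=0 tape=___[0]1110   (p2,0)→(p2,#,←)
state=p2 head=-1 tape=__[_]#1110   (p2,_)→(p1,_,←)
state=p1 head=-2 tape=_[_]_#1110   (p1,_)→(p0,0,←)
state=p0 head=-3 tape=[_]0_#1110
The non-blank tape span at halt is 0_#1110.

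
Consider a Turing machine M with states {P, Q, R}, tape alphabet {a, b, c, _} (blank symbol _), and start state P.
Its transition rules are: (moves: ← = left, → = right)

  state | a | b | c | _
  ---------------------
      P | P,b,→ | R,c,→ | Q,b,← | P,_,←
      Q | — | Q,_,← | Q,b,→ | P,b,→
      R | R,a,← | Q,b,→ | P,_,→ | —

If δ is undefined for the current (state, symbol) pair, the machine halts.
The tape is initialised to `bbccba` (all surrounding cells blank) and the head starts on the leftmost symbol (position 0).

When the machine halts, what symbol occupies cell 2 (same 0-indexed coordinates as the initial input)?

P | [b]bccba   read b → write c, move →, go to R
R | c[b]ccba   read b → write b, move →, go to Q
Q | cb[c]cba   read c → write b, move →, go to Q
Q | cbb[c]ba   read c → write b, move →, go to Q
Q | cbbb[b]a   read b → write _, move ←, go to Q
Q | cbb[b]_a   read b → write _, move ←, go to Q
Q | cb[b]__a   read b → write _, move ←, go to Q
Q | c[b]___a   read b → write _, move ←, go to Q
Q | [c]____a   read c → write b, move →, go to Q
Q | b[_]___a   read _ → write b, move →, go to P
P | bb[_]__a   read _ → write _, move ←, go to P
P | b[b]___a   read b → write c, move →, go to R
R | bc[_]__a
Cell 2 holds _ when M halts.

_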